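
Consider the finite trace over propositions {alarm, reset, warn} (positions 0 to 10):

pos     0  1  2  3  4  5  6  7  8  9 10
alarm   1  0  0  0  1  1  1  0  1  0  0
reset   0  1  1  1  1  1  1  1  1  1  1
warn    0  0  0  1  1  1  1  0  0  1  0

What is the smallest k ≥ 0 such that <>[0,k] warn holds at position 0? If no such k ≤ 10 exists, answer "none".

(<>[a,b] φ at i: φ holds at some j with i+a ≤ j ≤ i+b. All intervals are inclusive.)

Scan j = 0,1,… for warn:
  j=0: fails
  j=1: fails
  j=2: fails
  j=3: holds
First hit at j=3, so smallest k = 3-0 = 3.

3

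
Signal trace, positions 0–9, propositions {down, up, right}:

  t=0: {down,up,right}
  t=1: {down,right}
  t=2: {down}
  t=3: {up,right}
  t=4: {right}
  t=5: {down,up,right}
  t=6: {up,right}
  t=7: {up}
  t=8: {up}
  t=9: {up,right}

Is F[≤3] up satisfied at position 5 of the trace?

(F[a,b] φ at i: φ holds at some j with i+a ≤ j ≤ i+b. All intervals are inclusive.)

Check up at each j in [5,8]:
  j=5: true
  j=6: true
  j=7: true
  j=8: true
Found at j=5 → formula holds.

Yes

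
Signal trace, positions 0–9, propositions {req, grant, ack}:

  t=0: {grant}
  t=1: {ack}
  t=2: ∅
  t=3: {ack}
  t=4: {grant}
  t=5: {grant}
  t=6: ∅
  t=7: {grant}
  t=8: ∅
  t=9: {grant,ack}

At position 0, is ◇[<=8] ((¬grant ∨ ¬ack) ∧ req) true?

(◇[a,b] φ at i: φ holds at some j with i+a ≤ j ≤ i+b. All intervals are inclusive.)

No

Check ((¬grant ∨ ¬ack) ∧ req) at each j in [0,8]:
  j=0: false
  j=1: false
  j=2: false
  j=3: false
  j=4: false
  j=5: false
  j=6: false
  j=7: false
  j=8: false
No position in the window satisfies it → formula fails.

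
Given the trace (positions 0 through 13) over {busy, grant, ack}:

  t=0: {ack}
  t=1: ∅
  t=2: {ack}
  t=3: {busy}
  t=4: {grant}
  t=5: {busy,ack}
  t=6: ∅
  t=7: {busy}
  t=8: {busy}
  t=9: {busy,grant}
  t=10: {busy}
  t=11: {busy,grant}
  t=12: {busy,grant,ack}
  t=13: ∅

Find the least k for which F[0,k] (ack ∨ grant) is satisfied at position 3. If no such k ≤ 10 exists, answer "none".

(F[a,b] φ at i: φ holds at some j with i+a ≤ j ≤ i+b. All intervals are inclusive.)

1

Scan j = 3,4,… for (ack ∨ grant):
  j=3: fails
  j=4: holds
First hit at j=4, so smallest k = 4-3 = 1.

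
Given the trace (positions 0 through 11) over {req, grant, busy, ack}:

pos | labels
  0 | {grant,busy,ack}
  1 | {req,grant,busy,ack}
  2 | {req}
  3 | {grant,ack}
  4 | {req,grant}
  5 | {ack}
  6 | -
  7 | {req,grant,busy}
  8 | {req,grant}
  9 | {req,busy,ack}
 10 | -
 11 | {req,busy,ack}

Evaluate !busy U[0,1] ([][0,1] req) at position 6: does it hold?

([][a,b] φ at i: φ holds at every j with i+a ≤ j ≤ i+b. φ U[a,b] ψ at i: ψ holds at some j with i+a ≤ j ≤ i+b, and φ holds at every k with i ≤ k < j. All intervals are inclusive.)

True

Need some j in [6,7] with [][0,1] req, and !busy at every k in [6,j-1].
  j=6: [][0,1] req — fails at 6.
  j=7: [][0,1] req holds; !busy holds at every k in [6,6] → satisfied.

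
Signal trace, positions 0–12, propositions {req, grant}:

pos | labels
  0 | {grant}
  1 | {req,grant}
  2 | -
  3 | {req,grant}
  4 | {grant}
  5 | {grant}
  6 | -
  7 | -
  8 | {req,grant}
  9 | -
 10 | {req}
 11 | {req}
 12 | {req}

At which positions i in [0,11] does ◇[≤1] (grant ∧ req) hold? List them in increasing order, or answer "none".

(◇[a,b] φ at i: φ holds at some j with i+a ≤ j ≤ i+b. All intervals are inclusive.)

Evaluate at each i in [0,11]:
  i=0: ✓ (witness j=1)
  i=1: ✓ (witness j=1)
  i=2: ✓ (witness j=3)
  i=3: ✓ (witness j=3)
  i=4: ✗ (none in [4,5])
  i=5: ✗ (none in [5,6])
  i=6: ✗ (none in [6,7])
  i=7: ✓ (witness j=8)
  i=8: ✓ (witness j=8)
  i=9: ✗ (none in [9,10])
  i=10: ✗ (none in [10,11])
  i=11: ✗ (none in [11,12])

0, 1, 2, 3, 7, 8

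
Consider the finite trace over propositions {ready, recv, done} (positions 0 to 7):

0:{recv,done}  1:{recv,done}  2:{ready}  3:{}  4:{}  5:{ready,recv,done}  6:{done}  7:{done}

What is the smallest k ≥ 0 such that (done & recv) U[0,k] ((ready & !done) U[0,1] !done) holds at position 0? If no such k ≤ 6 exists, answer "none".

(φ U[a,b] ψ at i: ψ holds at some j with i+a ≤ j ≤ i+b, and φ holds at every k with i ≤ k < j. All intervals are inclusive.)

Need earliest j ≥ 0 with ((ready & !done) U[0,1] !done), and (done & recv) at every k in [0,j-1].
  j=0: rhs fails.
  j=1: rhs fails.
  j=2: rhs holds; lhs holds on [0,1]. k = 2.

2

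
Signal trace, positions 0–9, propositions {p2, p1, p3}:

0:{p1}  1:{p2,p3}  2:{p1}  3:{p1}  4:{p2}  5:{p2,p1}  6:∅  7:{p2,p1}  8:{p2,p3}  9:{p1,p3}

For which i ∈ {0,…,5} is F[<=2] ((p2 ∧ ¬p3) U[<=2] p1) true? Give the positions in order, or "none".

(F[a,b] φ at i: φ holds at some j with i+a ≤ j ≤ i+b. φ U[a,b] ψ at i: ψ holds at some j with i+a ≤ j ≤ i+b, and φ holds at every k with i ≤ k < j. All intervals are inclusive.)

0, 1, 2, 3, 4, 5

Evaluate at each i in [0,5]:
  i=0: ✓ (witness j=0)
  i=1: ✓ (witness j=2)
  i=2: ✓ (witness j=2)
  i=3: ✓ (witness j=3)
  i=4: ✓ (witness j=4)
  i=5: ✓ (witness j=5)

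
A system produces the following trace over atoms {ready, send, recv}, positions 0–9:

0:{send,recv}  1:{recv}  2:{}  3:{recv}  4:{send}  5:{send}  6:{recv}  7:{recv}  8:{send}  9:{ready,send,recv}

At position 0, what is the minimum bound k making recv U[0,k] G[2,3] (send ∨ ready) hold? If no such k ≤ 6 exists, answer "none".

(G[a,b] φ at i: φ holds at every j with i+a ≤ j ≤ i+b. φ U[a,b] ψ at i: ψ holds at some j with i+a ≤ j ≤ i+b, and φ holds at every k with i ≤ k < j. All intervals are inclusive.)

Need earliest j ≥ 0 with G[2,3] (send ∨ ready), and recv at every k in [0,j-1].
  j=0: rhs fails.
  j=1: rhs fails.
  j=2: rhs holds; lhs holds on [0,1]. k = 2.

2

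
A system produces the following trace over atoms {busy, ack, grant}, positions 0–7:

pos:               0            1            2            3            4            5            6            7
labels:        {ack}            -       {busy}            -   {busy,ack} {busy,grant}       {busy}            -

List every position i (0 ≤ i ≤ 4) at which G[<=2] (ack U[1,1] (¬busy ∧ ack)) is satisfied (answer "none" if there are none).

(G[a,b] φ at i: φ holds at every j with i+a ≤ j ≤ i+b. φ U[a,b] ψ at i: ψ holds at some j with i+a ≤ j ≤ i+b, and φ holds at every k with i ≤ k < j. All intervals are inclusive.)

none

Evaluate at each i in [0,4]:
  i=0: ✗ (fails at j=0)
  i=1: ✗ (fails at j=1)
  i=2: ✗ (fails at j=2)
  i=3: ✗ (fails at j=3)
  i=4: ✗ (fails at j=4)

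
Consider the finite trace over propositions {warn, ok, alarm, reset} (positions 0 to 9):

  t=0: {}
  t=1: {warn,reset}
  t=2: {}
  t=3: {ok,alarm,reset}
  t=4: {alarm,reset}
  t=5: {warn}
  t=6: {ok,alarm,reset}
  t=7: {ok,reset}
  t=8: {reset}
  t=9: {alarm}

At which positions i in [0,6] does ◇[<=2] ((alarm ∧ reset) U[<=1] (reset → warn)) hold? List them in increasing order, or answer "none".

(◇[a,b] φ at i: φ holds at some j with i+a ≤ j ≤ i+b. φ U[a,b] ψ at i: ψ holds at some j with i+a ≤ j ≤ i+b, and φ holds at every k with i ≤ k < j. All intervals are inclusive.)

0, 1, 2, 3, 4, 5

Evaluate at each i in [0,6]:
  i=0: ✓ (witness j=0)
  i=1: ✓ (witness j=1)
  i=2: ✓ (witness j=2)
  i=3: ✓ (witness j=4)
  i=4: ✓ (witness j=4)
  i=5: ✓ (witness j=5)
  i=6: ✗ (none in [6,8])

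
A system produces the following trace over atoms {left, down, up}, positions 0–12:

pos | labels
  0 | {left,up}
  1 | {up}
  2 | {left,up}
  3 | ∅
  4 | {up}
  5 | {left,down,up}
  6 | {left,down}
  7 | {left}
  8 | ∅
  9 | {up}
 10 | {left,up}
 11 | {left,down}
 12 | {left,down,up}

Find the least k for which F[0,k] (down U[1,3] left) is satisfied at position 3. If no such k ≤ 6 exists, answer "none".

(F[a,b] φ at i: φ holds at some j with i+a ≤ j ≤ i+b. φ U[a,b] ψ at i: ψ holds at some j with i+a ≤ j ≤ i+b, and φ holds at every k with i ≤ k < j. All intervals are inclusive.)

2

Scan j = 3,4,… for (down U[1,3] left):
  j=3: fails
  j=4: fails
  j=5: holds
First hit at j=5, so smallest k = 5-3 = 2.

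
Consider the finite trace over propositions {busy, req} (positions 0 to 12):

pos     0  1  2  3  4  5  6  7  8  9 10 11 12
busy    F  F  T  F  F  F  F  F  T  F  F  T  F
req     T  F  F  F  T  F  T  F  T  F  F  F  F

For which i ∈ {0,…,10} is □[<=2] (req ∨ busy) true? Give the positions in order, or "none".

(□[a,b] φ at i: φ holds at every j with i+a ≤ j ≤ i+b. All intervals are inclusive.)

Evaluate at each i in [0,10]:
  i=0: ✗ (fails at j=1)
  i=1: ✗ (fails at j=1)
  i=2: ✗ (fails at j=3)
  i=3: ✗ (fails at j=3)
  i=4: ✗ (fails at j=5)
  i=5: ✗ (fails at j=5)
  i=6: ✗ (fails at j=7)
  i=7: ✗ (fails at j=7)
  i=8: ✗ (fails at j=9)
  i=9: ✗ (fails at j=9)
  i=10: ✗ (fails at j=10)

none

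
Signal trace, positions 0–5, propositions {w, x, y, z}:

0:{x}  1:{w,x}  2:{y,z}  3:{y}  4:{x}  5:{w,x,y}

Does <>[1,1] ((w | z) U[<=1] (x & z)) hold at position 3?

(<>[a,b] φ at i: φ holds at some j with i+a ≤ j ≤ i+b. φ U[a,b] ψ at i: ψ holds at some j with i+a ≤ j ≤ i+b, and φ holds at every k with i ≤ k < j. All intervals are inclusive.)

Check ((w | z) U[<=1] (x & z)) at each j in [4,4]:
  j=4: fails
No position in the window satisfies it → formula fails.

False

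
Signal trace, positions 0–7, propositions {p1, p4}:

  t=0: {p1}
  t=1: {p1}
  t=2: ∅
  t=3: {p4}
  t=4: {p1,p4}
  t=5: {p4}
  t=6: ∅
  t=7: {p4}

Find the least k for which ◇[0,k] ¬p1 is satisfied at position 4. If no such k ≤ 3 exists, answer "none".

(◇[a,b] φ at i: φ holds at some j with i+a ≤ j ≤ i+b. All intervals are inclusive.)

Scan j = 4,5,… for ¬p1:
  j=4: fails
  j=5: holds
First hit at j=5, so smallest k = 5-4 = 1.

1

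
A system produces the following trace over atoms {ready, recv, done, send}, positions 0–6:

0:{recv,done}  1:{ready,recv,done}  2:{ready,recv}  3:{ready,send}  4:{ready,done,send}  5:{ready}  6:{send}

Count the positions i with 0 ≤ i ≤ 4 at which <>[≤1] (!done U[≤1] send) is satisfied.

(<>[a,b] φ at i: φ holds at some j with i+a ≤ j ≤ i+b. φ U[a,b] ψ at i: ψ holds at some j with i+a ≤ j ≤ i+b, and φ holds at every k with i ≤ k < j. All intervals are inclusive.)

4

Evaluate at each i in [0,4]:
  i=0: ✗ (none in [0,1])
  i=1: ✓ (witness j=2)
  i=2: ✓ (witness j=2)
  i=3: ✓ (witness j=3)
  i=4: ✓ (witness j=4)
Positions where it holds: {1, 2, 3, 4} → 4.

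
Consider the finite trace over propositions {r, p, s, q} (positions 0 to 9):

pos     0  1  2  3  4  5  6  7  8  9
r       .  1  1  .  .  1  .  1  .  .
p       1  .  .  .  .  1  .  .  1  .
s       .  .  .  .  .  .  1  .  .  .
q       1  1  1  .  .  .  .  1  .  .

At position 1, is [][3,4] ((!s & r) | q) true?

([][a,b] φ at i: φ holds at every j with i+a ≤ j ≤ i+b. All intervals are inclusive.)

Check ((!s & r) | q) at every j in [4,5]:
  j=4: false
  j=5: true
Fails at j=4 → formula fails.

False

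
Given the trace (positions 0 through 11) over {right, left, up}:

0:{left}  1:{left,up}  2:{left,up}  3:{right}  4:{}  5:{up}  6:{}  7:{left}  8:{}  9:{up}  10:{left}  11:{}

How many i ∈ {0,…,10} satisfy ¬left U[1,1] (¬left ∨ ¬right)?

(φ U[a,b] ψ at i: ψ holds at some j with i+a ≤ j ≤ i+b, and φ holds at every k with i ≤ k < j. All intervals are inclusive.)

6

Evaluate at each i in [0,10]:
  i=0: ✗ (lhs fails at k=0 before rhs at j=1)
  i=1: ✗ (lhs fails at k=1 before rhs at j=2)
  i=2: ✗ (lhs fails at k=2 before rhs at j=3)
  i=3: ✓ (rhs at j=4; lhs holds on [3,3])
  i=4: ✓ (rhs at j=5; lhs holds on [4,4])
  i=5: ✓ (rhs at j=6; lhs holds on [5,5])
  i=6: ✓ (rhs at j=7; lhs holds on [6,6])
  i=7: ✗ (lhs fails at k=7 before rhs at j=8)
  i=8: ✓ (rhs at j=9; lhs holds on [8,8])
  i=9: ✓ (rhs at j=10; lhs holds on [9,9])
  i=10: ✗ (lhs fails at k=10 before rhs at j=11)
Positions where it holds: {3, 4, 5, 6, 8, 9} → 6.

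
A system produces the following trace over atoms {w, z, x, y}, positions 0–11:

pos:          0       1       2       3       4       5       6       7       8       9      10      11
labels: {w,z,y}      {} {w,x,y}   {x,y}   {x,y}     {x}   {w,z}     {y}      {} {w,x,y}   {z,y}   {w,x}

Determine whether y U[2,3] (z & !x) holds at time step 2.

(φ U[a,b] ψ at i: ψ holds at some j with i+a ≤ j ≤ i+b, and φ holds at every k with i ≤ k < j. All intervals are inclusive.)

Need some j in [4,5] with (z & !x), and y at every k in [2,j-1].
  j=4: (z & !x) false.
  j=5: (z & !x) false.
No j in the window works → until fails.

Does not hold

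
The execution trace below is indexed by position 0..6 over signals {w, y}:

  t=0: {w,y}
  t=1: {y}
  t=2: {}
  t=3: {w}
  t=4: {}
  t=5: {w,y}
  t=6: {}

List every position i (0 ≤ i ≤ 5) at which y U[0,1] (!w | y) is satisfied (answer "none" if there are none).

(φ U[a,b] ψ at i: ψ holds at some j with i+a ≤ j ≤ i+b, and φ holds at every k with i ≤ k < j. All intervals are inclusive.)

Evaluate at each i in [0,5]:
  i=0: ✓ (rhs at j=0)
  i=1: ✓ (rhs at j=1)
  i=2: ✓ (rhs at j=2)
  i=3: ✗ (lhs fails at k=3 before rhs at j=4)
  i=4: ✓ (rhs at j=4)
  i=5: ✓ (rhs at j=5)

0, 1, 2, 4, 5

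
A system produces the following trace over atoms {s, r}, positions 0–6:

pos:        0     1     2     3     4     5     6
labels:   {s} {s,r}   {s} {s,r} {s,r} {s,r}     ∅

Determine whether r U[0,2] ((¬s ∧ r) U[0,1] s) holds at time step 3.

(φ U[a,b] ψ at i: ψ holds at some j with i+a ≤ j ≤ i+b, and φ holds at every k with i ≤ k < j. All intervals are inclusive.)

Yes

Need some j in [3,5] with ((¬s ∧ r) U[0,1] s), and r at every k in [3,j-1].
  j=3: ((¬s ∧ r) U[0,1] s) holds; no prefix to check → satisfied.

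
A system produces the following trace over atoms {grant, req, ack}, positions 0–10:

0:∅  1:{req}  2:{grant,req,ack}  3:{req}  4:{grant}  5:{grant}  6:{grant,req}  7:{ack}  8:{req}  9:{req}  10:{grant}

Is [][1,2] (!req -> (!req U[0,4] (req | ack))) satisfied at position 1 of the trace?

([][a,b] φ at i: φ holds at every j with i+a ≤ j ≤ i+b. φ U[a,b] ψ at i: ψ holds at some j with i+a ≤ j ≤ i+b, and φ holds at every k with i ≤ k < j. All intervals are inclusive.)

Yes

Check (!req -> (!req U[0,4] (req | ack))) at every j in [2,3]:
  j=2: antecedent false → ✓
  j=3: antecedent false → ✓
All positions satisfy it → formula holds.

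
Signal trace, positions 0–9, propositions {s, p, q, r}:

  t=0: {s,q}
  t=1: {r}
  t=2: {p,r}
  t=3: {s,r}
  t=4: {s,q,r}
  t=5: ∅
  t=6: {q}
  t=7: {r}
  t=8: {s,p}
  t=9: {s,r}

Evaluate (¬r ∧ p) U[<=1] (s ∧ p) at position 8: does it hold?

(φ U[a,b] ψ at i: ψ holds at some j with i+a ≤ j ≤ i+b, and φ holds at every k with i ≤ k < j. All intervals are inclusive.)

Yes

Need some j in [8,9] with (s ∧ p), and (¬r ∧ p) at every k in [8,j-1].
  j=8: (s ∧ p) holds; no prefix to check → satisfied.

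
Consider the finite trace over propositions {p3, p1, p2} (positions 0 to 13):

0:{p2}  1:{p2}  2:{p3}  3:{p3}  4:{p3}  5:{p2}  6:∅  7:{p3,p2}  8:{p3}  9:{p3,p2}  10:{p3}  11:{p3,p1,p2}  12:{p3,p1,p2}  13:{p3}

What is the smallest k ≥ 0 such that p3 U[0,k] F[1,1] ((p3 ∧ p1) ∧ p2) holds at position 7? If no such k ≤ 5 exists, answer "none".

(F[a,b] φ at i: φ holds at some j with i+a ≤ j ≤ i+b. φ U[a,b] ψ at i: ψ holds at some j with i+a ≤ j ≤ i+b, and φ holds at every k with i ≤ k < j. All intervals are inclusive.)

Need earliest j ≥ 7 with F[1,1] ((p3 ∧ p1) ∧ p2), and p3 at every k in [7,j-1].
  j=7: rhs fails.
  j=8: rhs fails.
  j=9: rhs fails.
  j=10: rhs holds; lhs holds on [7,9]. k = 3.

3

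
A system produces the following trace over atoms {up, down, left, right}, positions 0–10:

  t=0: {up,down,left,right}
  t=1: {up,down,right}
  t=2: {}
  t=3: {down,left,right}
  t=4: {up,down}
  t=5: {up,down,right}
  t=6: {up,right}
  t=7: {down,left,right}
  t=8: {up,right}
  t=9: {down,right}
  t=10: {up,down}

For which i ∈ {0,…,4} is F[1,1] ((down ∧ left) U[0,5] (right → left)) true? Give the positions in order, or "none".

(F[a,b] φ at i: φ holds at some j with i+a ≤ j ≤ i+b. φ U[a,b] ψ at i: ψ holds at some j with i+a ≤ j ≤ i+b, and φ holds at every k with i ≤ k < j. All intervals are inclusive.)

Evaluate at each i in [0,4]:
  i=0: ✗ (none in [1,1])
  i=1: ✓ (witness j=2)
  i=2: ✓ (witness j=3)
  i=3: ✓ (witness j=4)
  i=4: ✗ (none in [5,5])

1, 2, 3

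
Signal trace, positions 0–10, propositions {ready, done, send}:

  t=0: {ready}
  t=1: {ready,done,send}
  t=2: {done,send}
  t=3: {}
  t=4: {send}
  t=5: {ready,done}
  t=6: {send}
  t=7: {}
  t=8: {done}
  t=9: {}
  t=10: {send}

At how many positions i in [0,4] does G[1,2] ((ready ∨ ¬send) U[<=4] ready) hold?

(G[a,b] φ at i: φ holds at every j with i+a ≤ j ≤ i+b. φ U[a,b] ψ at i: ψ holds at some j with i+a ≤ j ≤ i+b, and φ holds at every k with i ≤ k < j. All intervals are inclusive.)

Evaluate at each i in [0,4]:
  i=0: ✗ (fails at j=2)
  i=1: ✗ (fails at j=2)
  i=2: ✗ (fails at j=3)
  i=3: ✗ (fails at j=4)
  i=4: ✗ (fails at j=6)
Positions where it holds: {} → 0.

0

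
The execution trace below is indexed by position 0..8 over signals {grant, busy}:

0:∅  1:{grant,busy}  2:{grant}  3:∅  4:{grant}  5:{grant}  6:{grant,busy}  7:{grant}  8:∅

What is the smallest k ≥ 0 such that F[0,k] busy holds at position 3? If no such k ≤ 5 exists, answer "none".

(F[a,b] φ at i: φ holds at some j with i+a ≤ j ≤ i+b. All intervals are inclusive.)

Scan j = 3,4,… for busy:
  j=3: fails
  j=4: fails
  j=5: fails
  j=6: holds
First hit at j=6, so smallest k = 6-3 = 3.

3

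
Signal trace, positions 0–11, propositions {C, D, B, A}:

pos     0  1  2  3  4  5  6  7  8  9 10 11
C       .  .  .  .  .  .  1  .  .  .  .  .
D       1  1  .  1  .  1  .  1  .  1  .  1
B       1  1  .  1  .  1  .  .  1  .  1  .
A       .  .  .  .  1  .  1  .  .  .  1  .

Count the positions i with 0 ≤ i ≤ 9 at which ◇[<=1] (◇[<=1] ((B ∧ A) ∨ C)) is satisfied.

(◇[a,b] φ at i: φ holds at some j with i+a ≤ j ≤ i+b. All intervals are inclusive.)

5

Evaluate at each i in [0,9]:
  i=0: ✗ (none in [0,1])
  i=1: ✗ (none in [1,2])
  i=2: ✗ (none in [2,3])
  i=3: ✗ (none in [3,4])
  i=4: ✓ (witness j=5)
  i=5: ✓ (witness j=5)
  i=6: ✓ (witness j=6)
  i=7: ✗ (none in [7,8])
  i=8: ✓ (witness j=9)
  i=9: ✓ (witness j=9)
Positions where it holds: {4, 5, 6, 8, 9} → 5.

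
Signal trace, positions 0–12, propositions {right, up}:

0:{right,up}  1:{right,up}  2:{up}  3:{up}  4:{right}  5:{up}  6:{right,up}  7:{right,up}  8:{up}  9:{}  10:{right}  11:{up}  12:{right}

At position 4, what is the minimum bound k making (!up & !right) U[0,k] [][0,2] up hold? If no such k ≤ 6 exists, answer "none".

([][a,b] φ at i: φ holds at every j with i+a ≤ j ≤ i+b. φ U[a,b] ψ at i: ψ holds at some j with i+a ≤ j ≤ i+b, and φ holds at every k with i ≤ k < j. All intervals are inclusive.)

Need earliest j ≥ 4 with [][0,2] up, and (!up & !right) at every k in [4,j-1].
  j=4: rhs fails.
  j=5: rhs holds but lhs fails at k=4.
  j=6: rhs holds but lhs fails at k=4.
  j=7: rhs fails.
  j=8: rhs fails.
  j=9: rhs fails.
  j=10: rhs fails.
No witness within the range → none.

none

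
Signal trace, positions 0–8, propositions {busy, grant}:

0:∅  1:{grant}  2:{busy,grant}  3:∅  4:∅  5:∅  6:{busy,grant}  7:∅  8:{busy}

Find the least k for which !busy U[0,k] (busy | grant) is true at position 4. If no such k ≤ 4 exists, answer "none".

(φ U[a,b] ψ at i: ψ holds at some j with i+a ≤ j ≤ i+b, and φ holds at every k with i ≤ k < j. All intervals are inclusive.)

2

Need earliest j ≥ 4 with (busy | grant), and !busy at every k in [4,j-1].
  j=4: rhs fails.
  j=5: rhs fails.
  j=6: rhs holds; lhs holds on [4,5]. k = 2.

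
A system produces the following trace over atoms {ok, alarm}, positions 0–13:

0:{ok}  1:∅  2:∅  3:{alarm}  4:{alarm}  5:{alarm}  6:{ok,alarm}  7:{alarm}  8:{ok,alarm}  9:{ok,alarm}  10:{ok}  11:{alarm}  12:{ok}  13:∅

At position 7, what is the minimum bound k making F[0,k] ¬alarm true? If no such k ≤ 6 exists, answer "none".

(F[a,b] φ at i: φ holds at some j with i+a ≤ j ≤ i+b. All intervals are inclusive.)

3

Scan j = 7,8,… for ¬alarm:
  j=7: fails
  j=8: fails
  j=9: fails
  j=10: holds
First hit at j=10, so smallest k = 10-7 = 3.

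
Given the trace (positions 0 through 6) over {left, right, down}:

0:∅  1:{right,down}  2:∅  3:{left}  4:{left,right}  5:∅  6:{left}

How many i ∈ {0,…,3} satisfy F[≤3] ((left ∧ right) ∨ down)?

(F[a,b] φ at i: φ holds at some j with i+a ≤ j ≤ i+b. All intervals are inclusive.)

4

Evaluate at each i in [0,3]:
  i=0: ✓ (witness j=1)
  i=1: ✓ (witness j=1)
  i=2: ✓ (witness j=4)
  i=3: ✓ (witness j=4)
Positions where it holds: {0, 1, 2, 3} → 4.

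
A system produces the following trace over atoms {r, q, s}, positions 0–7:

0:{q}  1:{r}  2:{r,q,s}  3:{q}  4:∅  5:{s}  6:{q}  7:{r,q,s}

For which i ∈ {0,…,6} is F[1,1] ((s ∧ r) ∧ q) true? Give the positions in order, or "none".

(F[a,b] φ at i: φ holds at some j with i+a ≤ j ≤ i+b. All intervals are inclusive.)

Evaluate at each i in [0,6]:
  i=0: ✗ (none in [1,1])
  i=1: ✓ (witness j=2)
  i=2: ✗ (none in [3,3])
  i=3: ✗ (none in [4,4])
  i=4: ✗ (none in [5,5])
  i=5: ✗ (none in [6,6])
  i=6: ✓ (witness j=7)

1, 6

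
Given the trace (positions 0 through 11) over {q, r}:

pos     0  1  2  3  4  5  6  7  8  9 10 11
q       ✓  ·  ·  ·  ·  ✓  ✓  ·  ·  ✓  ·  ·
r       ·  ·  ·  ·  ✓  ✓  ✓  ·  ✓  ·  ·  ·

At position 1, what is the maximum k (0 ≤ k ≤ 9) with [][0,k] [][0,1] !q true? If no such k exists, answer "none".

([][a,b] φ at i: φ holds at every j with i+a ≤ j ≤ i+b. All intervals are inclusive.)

[][0,1] !q must hold from j=1 onward; find where it first fails.
  j=1: holds
  j=2: holds
  j=3: holds
  j=4: fails
Holds on [1,3], so largest k = 2.

2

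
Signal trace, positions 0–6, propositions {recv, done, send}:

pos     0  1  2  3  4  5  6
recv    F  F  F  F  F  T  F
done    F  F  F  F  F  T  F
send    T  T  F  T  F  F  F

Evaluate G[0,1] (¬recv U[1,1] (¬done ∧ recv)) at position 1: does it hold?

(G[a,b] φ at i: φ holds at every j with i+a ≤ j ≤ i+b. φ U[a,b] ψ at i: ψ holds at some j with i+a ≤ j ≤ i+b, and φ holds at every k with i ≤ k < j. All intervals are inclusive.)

False

Check (¬recv U[1,1] (¬done ∧ recv)) at every j in [1,2]:
  j=1: fails
  j=2: fails
Fails at j=1 → formula fails.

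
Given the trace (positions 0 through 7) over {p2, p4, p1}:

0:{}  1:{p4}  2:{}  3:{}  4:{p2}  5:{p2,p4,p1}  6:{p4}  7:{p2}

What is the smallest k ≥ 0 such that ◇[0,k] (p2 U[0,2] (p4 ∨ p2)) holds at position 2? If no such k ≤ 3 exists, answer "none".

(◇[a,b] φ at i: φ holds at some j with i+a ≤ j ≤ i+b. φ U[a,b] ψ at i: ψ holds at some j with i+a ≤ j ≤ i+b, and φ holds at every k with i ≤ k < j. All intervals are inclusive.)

2

Scan j = 2,3,… for (p2 U[0,2] (p4 ∨ p2)):
  j=2: fails
  j=3: fails
  j=4: holds
First hit at j=4, so smallest k = 4-2 = 2.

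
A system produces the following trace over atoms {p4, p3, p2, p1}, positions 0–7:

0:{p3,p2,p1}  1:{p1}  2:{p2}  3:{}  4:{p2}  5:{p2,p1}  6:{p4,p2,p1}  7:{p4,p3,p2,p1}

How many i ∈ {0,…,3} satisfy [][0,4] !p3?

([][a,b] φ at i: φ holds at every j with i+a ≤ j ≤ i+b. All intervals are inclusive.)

2

Evaluate at each i in [0,3]:
  i=0: ✗ (fails at j=0)
  i=1: ✓ (all of [1,5])
  i=2: ✓ (all of [2,6])
  i=3: ✗ (fails at j=7)
Positions where it holds: {1, 2} → 2.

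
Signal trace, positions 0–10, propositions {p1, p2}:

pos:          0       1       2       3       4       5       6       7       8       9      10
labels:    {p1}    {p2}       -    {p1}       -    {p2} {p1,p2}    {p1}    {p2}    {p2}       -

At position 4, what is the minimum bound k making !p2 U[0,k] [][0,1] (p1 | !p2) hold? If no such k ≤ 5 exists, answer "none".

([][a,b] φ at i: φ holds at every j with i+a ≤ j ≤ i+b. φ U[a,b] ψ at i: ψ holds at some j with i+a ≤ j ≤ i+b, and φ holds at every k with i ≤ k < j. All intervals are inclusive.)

none

Need earliest j ≥ 4 with [][0,1] (p1 | !p2), and !p2 at every k in [4,j-1].
  j=4: rhs fails.
  j=5: rhs fails.
  j=6: rhs holds but lhs fails at k=5.
  j=7: rhs fails.
  j=8: rhs fails.
  j=9: rhs fails.
No witness within the range → none.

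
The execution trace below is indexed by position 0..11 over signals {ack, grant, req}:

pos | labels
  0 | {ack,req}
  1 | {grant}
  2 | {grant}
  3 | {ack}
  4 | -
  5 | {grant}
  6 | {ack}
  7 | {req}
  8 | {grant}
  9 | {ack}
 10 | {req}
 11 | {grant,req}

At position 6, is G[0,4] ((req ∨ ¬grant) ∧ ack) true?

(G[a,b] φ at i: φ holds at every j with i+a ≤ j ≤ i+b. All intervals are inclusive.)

Check ((req ∨ ¬grant) ∧ ack) at every j in [6,10]:
  j=6: true
  j=7: false
  j=8: false
  j=9: true
  j=10: false
Fails at j=7 → formula fails.

No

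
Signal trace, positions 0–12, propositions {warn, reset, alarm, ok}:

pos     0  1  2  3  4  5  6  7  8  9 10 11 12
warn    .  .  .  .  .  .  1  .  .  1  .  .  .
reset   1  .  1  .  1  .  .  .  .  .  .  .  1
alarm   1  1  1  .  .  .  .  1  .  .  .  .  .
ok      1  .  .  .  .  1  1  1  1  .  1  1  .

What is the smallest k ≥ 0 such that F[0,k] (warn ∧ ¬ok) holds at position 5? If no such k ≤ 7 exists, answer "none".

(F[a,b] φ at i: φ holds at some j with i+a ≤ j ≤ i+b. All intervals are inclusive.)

Scan j = 5,6,… for (warn ∧ ¬ok):
  j=5: fails
  j=6: fails
  j=7: fails
  j=8: fails
  j=9: holds
First hit at j=9, so smallest k = 9-5 = 4.

4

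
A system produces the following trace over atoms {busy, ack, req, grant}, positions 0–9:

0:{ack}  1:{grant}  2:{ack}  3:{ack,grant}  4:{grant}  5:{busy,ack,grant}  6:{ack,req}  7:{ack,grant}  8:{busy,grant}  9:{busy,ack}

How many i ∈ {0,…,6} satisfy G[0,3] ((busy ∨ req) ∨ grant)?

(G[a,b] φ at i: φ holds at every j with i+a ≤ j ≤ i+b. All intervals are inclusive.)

Evaluate at each i in [0,6]:
  i=0: ✗ (fails at j=0)
  i=1: ✗ (fails at j=2)
  i=2: ✗ (fails at j=2)
  i=3: ✓ (all of [3,6])
  i=4: ✓ (all of [4,7])
  i=5: ✓ (all of [5,8])
  i=6: ✓ (all of [6,9])
Positions where it holds: {3, 4, 5, 6} → 4.

4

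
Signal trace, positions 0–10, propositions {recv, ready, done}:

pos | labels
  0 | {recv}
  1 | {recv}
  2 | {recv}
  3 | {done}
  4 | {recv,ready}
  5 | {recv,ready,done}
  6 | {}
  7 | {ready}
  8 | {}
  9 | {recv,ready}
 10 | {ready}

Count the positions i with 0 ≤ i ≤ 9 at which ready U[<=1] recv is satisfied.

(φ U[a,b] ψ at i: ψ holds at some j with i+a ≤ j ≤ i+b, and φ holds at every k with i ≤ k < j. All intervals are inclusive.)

6

Evaluate at each i in [0,9]:
  i=0: ✓ (rhs at j=0)
  i=1: ✓ (rhs at j=1)
  i=2: ✓ (rhs at j=2)
  i=3: ✗ (lhs fails at k=3 before rhs at j=4)
  i=4: ✓ (rhs at j=4)
  i=5: ✓ (rhs at j=5)
  i=6: ✗ (no rhs in [6,7])
  i=7: ✗ (no rhs in [7,8])
  i=8: ✗ (lhs fails at k=8 before rhs at j=9)
  i=9: ✓ (rhs at j=9)
Positions where it holds: {0, 1, 2, 4, 5, 9} → 6.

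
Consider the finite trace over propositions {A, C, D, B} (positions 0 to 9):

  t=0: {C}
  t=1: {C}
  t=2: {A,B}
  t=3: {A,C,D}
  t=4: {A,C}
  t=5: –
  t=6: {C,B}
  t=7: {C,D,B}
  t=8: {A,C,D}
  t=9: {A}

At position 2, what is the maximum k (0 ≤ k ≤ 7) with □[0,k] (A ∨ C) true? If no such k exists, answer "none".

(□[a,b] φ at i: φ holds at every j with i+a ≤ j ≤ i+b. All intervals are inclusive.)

2

(A ∨ C) must hold from j=2 onward; find where it first fails.
  j=2: holds
  j=3: holds
  j=4: holds
  j=5: fails
Holds on [2,4], so largest k = 2.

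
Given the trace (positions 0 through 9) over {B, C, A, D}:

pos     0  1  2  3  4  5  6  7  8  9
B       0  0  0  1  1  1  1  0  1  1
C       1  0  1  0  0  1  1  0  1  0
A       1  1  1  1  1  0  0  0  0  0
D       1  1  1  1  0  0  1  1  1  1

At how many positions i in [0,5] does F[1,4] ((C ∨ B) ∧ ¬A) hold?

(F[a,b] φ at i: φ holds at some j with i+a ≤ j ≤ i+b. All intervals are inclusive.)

5

Evaluate at each i in [0,5]:
  i=0: ✗ (none in [1,4])
  i=1: ✓ (witness j=5)
  i=2: ✓ (witness j=5)
  i=3: ✓ (witness j=5)
  i=4: ✓ (witness j=5)
  i=5: ✓ (witness j=6)
Positions where it holds: {1, 2, 3, 4, 5} → 5.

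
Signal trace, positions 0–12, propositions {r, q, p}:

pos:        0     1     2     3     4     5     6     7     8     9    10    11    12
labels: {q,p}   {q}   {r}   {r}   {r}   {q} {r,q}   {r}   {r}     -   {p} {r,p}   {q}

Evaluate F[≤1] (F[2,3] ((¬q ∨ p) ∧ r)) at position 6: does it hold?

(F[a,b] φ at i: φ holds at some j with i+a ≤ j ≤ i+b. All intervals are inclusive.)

Holds

Check F[2,3] ((¬q ∨ p) ∧ r) at each j in [6,7]:
  j=6: holds (witness at 8)
  j=7: fails (none in [9,10])
Found at j=6 → formula holds.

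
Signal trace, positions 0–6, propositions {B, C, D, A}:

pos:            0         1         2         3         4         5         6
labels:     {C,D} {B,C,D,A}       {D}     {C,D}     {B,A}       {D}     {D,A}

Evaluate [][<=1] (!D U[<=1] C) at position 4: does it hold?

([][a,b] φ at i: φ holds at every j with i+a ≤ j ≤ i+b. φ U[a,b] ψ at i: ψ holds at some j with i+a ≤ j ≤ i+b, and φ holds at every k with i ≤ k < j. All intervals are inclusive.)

False

Check (!D U[<=1] C) at every j in [4,5]:
  j=4: fails
  j=5: fails
Fails at j=4 → formula fails.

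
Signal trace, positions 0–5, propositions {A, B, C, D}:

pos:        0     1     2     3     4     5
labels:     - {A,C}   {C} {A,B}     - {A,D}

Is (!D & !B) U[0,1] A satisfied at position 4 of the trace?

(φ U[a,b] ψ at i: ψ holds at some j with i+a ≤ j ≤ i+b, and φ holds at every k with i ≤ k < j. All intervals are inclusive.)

Need some j in [4,5] with A, and (!D & !B) at every k in [4,j-1].
  j=4: A false.
  j=5: A holds; (!D & !B) holds at every k in [4,4] → satisfied.

Yes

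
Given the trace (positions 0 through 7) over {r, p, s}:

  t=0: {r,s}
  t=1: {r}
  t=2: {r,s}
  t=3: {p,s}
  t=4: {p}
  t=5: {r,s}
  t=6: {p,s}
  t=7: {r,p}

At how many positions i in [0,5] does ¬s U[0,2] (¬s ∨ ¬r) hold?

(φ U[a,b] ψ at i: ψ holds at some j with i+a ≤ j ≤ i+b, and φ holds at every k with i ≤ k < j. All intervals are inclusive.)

3

Evaluate at each i in [0,5]:
  i=0: ✗ (lhs fails at k=0 before rhs at j=1)
  i=1: ✓ (rhs at j=1)
  i=2: ✗ (lhs fails at k=2 before rhs at j=3)
  i=3: ✓ (rhs at j=3)
  i=4: ✓ (rhs at j=4)
  i=5: ✗ (lhs fails at k=5 before rhs at j=6)
Positions where it holds: {1, 3, 4} → 3.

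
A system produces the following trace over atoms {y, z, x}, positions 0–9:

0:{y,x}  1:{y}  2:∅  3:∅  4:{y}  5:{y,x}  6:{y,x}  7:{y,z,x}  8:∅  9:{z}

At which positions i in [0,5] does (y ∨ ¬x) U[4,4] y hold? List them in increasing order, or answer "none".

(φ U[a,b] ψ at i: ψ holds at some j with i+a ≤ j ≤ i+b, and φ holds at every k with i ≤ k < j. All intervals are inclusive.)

Evaluate at each i in [0,5]:
  i=0: ✓ (rhs at j=4; lhs holds on [0,3])
  i=1: ✓ (rhs at j=5; lhs holds on [1,4])
  i=2: ✓ (rhs at j=6; lhs holds on [2,5])
  i=3: ✓ (rhs at j=7; lhs holds on [3,6])
  i=4: ✗ (no rhs in [8,8])
  i=5: ✗ (no rhs in [9,9])

0, 1, 2, 3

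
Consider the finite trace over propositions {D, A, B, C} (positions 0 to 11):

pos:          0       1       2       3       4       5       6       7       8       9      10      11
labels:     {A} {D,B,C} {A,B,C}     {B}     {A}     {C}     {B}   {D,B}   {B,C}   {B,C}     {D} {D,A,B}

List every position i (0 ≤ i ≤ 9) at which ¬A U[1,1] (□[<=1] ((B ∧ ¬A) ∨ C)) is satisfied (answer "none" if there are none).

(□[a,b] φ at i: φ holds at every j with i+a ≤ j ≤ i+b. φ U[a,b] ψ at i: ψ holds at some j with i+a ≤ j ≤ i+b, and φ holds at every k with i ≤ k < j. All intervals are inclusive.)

1, 5, 6, 7

Evaluate at each i in [0,9]:
  i=0: ✗ (lhs fails at k=0 before rhs at j=1)
  i=1: ✓ (rhs at j=2; lhs holds on [1,1])
  i=2: ✗ (no rhs in [3,3])
  i=3: ✗ (no rhs in [4,4])
  i=4: ✗ (lhs fails at k=4 before rhs at j=5)
  i=5: ✓ (rhs at j=6; lhs holds on [5,5])
  i=6: ✓ (rhs at j=7; lhs holds on [6,6])
  i=7: ✓ (rhs at j=8; lhs holds on [7,7])
  i=8: ✗ (no rhs in [9,9])
  i=9: ✗ (no rhs in [10,10])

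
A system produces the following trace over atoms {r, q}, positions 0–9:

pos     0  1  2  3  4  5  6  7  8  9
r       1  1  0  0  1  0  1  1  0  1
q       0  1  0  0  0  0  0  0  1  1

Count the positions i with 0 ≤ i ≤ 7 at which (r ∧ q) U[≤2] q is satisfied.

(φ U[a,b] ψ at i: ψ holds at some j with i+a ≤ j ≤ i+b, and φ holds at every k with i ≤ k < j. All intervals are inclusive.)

1

Evaluate at each i in [0,7]:
  i=0: ✗ (lhs fails at k=0 before rhs at j=1)
  i=1: ✓ (rhs at j=1)
  i=2: ✗ (no rhs in [2,4])
  i=3: ✗ (no rhs in [3,5])
  i=4: ✗ (no rhs in [4,6])
  i=5: ✗ (no rhs in [5,7])
  i=6: ✗ (lhs fails at k=6 before rhs at j=8)
  i=7: ✗ (lhs fails at k=7 before rhs at j=8)
Positions where it holds: {1} → 1.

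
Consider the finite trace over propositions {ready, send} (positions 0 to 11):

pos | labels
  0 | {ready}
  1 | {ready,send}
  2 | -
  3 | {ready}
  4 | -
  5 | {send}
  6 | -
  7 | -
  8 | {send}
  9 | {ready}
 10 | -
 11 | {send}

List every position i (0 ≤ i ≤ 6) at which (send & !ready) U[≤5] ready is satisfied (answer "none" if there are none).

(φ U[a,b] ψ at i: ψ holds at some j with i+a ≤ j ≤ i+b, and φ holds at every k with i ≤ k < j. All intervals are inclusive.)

0, 1, 3

Evaluate at each i in [0,6]:
  i=0: ✓ (rhs at j=0)
  i=1: ✓ (rhs at j=1)
  i=2: ✗ (lhs fails at k=2 before rhs at j=3)
  i=3: ✓ (rhs at j=3)
  i=4: ✗ (lhs fails at k=4 before rhs at j=9)
  i=5: ✗ (lhs fails at k=6 before rhs at j=9)
  i=6: ✗ (lhs fails at k=6 before rhs at j=9)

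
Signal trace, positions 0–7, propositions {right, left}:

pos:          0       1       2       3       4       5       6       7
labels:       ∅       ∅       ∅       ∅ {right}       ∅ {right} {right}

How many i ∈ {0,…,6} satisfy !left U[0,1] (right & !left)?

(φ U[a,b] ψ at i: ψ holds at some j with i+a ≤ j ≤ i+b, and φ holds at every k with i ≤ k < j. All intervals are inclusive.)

4

Evaluate at each i in [0,6]:
  i=0: ✗ (no rhs in [0,1])
  i=1: ✗ (no rhs in [1,2])
  i=2: ✗ (no rhs in [2,3])
  i=3: ✓ (rhs at j=4; lhs holds on [3,3])
  i=4: ✓ (rhs at j=4)
  i=5: ✓ (rhs at j=6; lhs holds on [5,5])
  i=6: ✓ (rhs at j=6)
Positions where it holds: {3, 4, 5, 6} → 4.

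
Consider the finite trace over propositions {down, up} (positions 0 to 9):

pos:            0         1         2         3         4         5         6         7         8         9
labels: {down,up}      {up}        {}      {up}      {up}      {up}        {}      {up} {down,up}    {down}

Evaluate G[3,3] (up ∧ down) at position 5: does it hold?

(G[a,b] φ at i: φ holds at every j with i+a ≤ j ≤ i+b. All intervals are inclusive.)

True

Check (up ∧ down) at every j in [8,8]:
  j=8: true
All positions satisfy it → formula holds.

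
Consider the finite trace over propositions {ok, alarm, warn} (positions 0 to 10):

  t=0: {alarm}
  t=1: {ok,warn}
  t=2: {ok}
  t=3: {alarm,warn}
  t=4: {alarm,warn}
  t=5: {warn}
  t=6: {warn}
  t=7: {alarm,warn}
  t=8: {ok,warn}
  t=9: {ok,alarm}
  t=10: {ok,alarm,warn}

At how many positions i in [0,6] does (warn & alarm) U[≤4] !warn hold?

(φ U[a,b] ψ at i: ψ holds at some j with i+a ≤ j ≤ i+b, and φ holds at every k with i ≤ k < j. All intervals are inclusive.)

Evaluate at each i in [0,6]:
  i=0: ✓ (rhs at j=0)
  i=1: ✗ (lhs fails at k=1 before rhs at j=2)
  i=2: ✓ (rhs at j=2)
  i=3: ✗ (no rhs in [3,7])
  i=4: ✗ (no rhs in [4,8])
  i=5: ✗ (lhs fails at k=5 before rhs at j=9)
  i=6: ✗ (lhs fails at k=6 before rhs at j=9)
Positions where it holds: {0, 2} → 2.

2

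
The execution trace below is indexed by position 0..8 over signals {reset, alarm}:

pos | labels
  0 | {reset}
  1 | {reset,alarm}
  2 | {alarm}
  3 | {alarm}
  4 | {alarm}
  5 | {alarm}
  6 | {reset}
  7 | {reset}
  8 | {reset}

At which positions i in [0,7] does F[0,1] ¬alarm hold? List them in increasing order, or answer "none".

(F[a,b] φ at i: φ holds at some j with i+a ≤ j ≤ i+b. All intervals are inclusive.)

0, 5, 6, 7

Evaluate at each i in [0,7]:
  i=0: ✓ (witness j=0)
  i=1: ✗ (none in [1,2])
  i=2: ✗ (none in [2,3])
  i=3: ✗ (none in [3,4])
  i=4: ✗ (none in [4,5])
  i=5: ✓ (witness j=6)
  i=6: ✓ (witness j=6)
  i=7: ✓ (witness j=7)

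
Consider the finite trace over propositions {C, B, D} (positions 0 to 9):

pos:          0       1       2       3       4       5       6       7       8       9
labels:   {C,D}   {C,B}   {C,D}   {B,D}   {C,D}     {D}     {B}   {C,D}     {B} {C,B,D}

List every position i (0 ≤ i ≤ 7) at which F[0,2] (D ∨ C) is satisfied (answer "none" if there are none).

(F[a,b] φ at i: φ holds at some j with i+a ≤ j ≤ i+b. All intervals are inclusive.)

0, 1, 2, 3, 4, 5, 6, 7

Evaluate at each i in [0,7]:
  i=0: ✓ (witness j=0)
  i=1: ✓ (witness j=1)
  i=2: ✓ (witness j=2)
  i=3: ✓ (witness j=3)
  i=4: ✓ (witness j=4)
  i=5: ✓ (witness j=5)
  i=6: ✓ (witness j=7)
  i=7: ✓ (witness j=7)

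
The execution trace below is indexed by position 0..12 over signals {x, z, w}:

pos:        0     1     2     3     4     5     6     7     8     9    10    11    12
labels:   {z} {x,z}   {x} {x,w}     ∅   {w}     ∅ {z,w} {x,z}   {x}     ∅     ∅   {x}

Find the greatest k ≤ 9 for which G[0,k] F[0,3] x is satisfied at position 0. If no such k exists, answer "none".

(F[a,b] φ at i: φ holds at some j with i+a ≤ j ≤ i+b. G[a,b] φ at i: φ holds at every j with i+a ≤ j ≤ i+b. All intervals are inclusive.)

F[0,3] x must hold from j=0 onward; find where it first fails.
  j=0: holds
  j=1: holds
  j=2: holds
  j=3: holds
  j=4: fails
Holds on [0,3], so largest k = 3.

3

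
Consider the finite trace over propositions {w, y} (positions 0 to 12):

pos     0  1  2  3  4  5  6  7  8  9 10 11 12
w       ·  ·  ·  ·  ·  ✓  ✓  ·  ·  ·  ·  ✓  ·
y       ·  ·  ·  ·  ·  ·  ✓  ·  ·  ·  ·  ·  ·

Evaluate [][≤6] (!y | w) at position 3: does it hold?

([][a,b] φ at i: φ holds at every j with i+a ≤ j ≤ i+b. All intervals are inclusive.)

Yes

Check (!y | w) at every j in [3,9]:
  j=3: true
  j=4: true
  j=5: true
  j=6: true
  j=7: true
  j=8: true
  j=9: true
All positions satisfy it → formula holds.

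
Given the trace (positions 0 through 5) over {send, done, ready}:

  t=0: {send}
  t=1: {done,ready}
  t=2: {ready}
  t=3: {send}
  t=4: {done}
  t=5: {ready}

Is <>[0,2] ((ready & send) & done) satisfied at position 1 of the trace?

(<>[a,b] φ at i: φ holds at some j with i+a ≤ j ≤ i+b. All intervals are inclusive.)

Check ((ready & send) & done) at each j in [1,3]:
  j=1: false
  j=2: false
  j=3: false
No position in the window satisfies it → formula fails.

False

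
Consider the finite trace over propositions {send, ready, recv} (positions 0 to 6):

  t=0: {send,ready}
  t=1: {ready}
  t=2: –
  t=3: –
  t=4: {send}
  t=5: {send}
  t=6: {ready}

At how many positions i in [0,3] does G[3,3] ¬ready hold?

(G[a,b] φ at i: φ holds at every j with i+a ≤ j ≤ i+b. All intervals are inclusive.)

Evaluate at each i in [0,3]:
  i=0: ✓ (all of [3,3])
  i=1: ✓ (all of [4,4])
  i=2: ✓ (all of [5,5])
  i=3: ✗ (fails at j=6)
Positions where it holds: {0, 1, 2} → 3.

3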